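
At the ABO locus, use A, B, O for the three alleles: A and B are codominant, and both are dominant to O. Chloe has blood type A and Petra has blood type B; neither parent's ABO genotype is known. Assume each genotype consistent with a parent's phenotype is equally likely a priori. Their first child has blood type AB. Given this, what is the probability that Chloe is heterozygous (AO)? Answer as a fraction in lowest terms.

Possible genotypes: Chloe ∈ {AA, AO}; Petra ∈ {BB, BO}.
Weight each parental genotype pair by prior × P(type-AB child):
  AA × BB: posterior weight 4/9.
  AA × BO: posterior weight 2/9.
  AO × BB: posterior weight 2/9.
  AO × BO: posterior weight 1/9.
Sum the posterior weight over pairs where Chloe is AO: 1/3.

1/3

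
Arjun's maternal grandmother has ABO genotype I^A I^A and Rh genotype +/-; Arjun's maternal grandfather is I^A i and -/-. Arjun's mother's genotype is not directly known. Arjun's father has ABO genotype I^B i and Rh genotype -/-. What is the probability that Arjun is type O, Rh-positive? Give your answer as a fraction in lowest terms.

Arjun's mother's ABO genotype from I^A I^A × I^A i: 1/2 I^A I^A, 1/2 I^A i.
Crossing each possibility with the father I^B i and summing P(type O): 1/2·0 + 1/2·1/4 = 1/8.
Similarly for Rh via the mother's Rh distribution: P(Rh+) = 1/4.
Independent loci: 1/8 × 1/4 = 1/32.

1/32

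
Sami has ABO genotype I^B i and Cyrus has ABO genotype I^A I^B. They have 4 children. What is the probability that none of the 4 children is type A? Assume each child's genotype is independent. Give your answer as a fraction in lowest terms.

81/256

ABO cross I^B i × I^A I^B → 1/4 A, 1/2 B, 1/4 AB.
So P(type A) = 1/4 per child.
P(not type A) = 3/4 for one child; (3/4)^4 = 81/256.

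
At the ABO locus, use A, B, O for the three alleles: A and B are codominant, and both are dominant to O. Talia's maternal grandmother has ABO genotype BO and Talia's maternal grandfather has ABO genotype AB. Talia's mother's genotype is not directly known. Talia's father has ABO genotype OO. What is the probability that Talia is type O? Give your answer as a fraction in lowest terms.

1/4

Talia's mother's ABO genotype from BO × AB: 1/4 AB, 1/4 AO, 1/4 BB, 1/4 BO.
Crossing each possibility with the father OO and summing P(type O): 1/4·0 + 1/4·1/2 + 1/4·0 + 1/4·1/2 = 1/4.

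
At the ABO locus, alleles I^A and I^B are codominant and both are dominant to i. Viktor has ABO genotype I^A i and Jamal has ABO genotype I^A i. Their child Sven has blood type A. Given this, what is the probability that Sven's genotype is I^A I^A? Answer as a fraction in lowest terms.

1/3

Cross I^A i × I^A i → 1/4 I^A I^A, 1/2 I^A i, 1/4 i i.
Type-A genotypes among offspring: I^A I^A (1/4), I^A i (1/2); total 3/4.
P(I^A I^A | type A) = (1/4) / (3/4) = 1/3.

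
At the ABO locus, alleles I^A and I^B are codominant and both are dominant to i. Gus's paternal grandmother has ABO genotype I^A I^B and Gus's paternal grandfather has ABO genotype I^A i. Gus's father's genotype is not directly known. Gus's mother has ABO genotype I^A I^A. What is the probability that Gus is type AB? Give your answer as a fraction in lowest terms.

Gus's father's ABO genotype from I^A I^B × I^A i: 1/4 I^A I^A, 1/4 I^A I^B, 1/4 I^A i, 1/4 I^B i.
Crossing each possibility with the mother I^A I^A and summing P(type AB): 1/4·0 + 1/4·1/2 + 1/4·0 + 1/4·1/2 = 1/4.

1/4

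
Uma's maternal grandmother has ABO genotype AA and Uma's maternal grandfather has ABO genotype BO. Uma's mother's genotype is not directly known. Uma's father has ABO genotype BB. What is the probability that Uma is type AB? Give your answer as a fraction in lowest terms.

1/2

Uma's mother's ABO genotype from AA × BO: 1/2 AB, 1/2 AO.
Crossing each possibility with the father BB and summing P(type AB): 1/2·1/2 + 1/2·1/2 = 1/2.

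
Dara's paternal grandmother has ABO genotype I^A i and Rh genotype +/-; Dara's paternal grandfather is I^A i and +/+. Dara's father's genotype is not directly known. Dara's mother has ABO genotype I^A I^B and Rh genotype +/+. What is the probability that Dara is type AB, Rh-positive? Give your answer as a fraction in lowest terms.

Dara's father's ABO genotype from I^A i × I^A i: 1/4 I^A I^A, 1/2 I^A i, 1/4 i i.
Crossing each possibility with the mother I^A I^B and summing P(type AB): 1/4·1/2 + 1/2·1/4 + 1/4·0 = 1/4.
Similarly for Rh via the father's Rh distribution: P(Rh+) = 1.
Independent loci: 1/4 × 1 = 1/4.

1/4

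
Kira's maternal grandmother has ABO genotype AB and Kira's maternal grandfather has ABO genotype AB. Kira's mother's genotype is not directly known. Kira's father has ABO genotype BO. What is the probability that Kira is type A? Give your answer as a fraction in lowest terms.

Kira's mother's ABO genotype from AB × AB: 1/4 AA, 1/2 AB, 1/4 BB.
Crossing each possibility with the father BO and summing P(type A): 1/4·1/2 + 1/2·1/4 + 1/4·0 = 1/4.

1/4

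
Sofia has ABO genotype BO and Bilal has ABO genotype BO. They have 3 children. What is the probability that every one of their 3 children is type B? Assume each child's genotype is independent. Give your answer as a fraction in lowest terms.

ABO cross BO × BO → 1/4 O, 3/4 B.
So P(type B) = 3/4 per child.
All 3 independent: (3/4)^3 = 27/64.

27/64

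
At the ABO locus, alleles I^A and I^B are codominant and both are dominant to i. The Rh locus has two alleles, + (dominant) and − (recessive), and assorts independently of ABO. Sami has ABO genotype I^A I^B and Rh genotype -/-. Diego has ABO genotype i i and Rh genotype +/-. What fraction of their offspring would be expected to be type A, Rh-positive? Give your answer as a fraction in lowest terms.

ABO cross I^A I^B × i i → offspring phenotypes: 1/2 A, 1/2 B.
Rh cross -/- × +/- → 1/2 Rh+, 1/2 Rh-.
Independent loci: P(type A, Rh-positive) = 1/2 × 1/2 = 1/4.

1/4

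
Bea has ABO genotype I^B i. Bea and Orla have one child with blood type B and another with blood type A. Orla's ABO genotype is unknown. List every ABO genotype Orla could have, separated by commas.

For each candidate genotype of Orla, check whether crossing it with I^B i can produce every observed child phenotype.
  I^A I^A → possible child types {A, AB} ✗
  I^A I^B → possible child types {A, B, AB} ✓
  I^A i → possible child types {O, A, B, AB} ✓
  I^B I^B → possible child types {B} ✗
  I^B i → possible child types {O, B} ✗
  i i → possible child types {O, B} ✗

I^A I^B, I^A i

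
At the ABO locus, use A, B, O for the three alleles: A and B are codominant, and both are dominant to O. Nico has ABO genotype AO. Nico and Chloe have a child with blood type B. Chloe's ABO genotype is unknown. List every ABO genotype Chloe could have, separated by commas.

For each candidate genotype of Chloe, check whether crossing it with AO can produce every observed child phenotype.
  AA → possible child types {A} ✗
  AB → possible child types {A, B, AB} ✓
  AO → possible child types {O, A} ✗
  BB → possible child types {B, AB} ✓
  BO → possible child types {O, A, B, AB} ✓
  OO → possible child types {O, A} ✗

AB, BB, BO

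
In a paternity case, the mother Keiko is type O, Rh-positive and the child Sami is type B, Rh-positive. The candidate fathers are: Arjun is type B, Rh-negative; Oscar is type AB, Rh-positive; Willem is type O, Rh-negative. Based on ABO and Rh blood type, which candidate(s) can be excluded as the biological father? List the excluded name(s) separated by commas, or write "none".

Willem

A candidate is excluded only if no genotype consistent with his phenotype could produce a type B, Rh-positive child with a type O, Rh-positive mother.
Willem (type O, Rh-): no genotype consistent with that phenotype can produce a type-B Rh+ child with a type-O mother.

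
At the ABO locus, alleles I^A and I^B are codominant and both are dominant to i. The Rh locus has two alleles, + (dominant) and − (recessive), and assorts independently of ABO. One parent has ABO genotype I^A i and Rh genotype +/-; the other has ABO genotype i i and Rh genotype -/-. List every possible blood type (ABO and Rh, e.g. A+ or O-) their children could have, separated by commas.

O+, O-, A+, A-

Gametes from I^A i × i i give offspring ABO genotypes I^A i, i i, i.e. phenotypes O, A.
Rh cross +/- × -/- → phenotypes Rh+, Rh-.
Combining independently: O+, O-, A+, A-.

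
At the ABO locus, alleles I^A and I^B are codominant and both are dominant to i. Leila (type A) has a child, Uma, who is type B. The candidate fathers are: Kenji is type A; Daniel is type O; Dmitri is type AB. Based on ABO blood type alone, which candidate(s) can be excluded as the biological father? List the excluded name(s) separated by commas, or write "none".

A candidate is excluded only if no genotype consistent with his phenotype could produce a type B child with a type A mother.
Kenji (type A): no genotype consistent with that phenotype can produce a type-B child with a type-A mother.
Daniel (type O): no genotype consistent with that phenotype can produce a type-B child with a type-A mother.

Kenji, Daniel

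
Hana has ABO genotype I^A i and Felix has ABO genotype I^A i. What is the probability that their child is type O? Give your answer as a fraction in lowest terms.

ABO cross I^A i × I^A i → offspring phenotypes: 1/4 O, 3/4 A.
So P(type O) = 1/4.

1/4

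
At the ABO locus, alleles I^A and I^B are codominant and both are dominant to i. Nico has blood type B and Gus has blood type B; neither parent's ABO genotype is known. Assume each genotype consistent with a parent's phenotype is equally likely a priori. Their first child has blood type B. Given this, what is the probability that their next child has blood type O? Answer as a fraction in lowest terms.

Possible genotypes: Nico ∈ {I^B I^B, I^B i}; Gus ∈ {I^B I^B, I^B i}.
Weight each parental genotype pair by prior × P(type-B child):
  I^B I^B × I^B I^B: posterior weight 4/15; P(next child type O) = 0.
  I^B I^B × I^B i: posterior weight 4/15; P(next child type O) = 0.
  I^B i × I^B I^B: posterior weight 4/15; P(next child type O) = 0.
  I^B i × I^B i: posterior weight 1/5; P(next child type O) = 1/4.
Weighted sum = 1/20.

1/20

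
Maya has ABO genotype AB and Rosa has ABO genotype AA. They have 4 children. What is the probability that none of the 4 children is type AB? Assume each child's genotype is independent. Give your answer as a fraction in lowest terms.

1/16

ABO cross AB × AA → 1/2 A, 1/2 AB.
So P(type AB) = 1/2 per child.
P(not type AB) = 1/2 for one child; (1/2)^4 = 1/16.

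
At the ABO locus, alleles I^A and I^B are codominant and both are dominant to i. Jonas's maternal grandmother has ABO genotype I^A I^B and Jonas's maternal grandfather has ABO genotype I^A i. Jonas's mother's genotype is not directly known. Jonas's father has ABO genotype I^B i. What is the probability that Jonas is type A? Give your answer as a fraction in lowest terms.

1/4

Jonas's mother's ABO genotype from I^A I^B × I^A i: 1/4 I^A I^A, 1/4 I^A I^B, 1/4 I^A i, 1/4 I^B i.
Crossing each possibility with the father I^B i and summing P(type A): 1/4·1/2 + 1/4·1/4 + 1/4·1/4 + 1/4·0 = 1/4.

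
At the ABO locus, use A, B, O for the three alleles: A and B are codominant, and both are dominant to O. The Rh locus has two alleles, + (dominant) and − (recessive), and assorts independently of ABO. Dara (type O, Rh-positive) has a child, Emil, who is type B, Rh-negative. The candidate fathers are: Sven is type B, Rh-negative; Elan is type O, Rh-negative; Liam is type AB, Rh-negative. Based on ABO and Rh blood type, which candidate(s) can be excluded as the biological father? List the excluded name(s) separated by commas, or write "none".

A candidate is excluded only if no genotype consistent with his phenotype could produce a type B, Rh-negative child with a type O, Rh-positive mother.
Elan (type O, Rh-): no genotype consistent with that phenotype can produce a type-B Rh- child with a type-O mother.

Elan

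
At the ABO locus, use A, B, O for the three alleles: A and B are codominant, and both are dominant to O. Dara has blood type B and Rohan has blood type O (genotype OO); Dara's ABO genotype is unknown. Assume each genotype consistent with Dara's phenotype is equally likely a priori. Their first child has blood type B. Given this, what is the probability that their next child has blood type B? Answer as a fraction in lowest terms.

5/6

Possible genotypes: Dara ∈ {BB, BO}; Rohan ∈ {OO}.
Weight each parental genotype pair by prior × P(type-B child):
  BB × OO: posterior weight 2/3; P(next child type B) = 1.
  BO × OO: posterior weight 1/3; P(next child type B) = 1/2.
Weighted sum = 5/6.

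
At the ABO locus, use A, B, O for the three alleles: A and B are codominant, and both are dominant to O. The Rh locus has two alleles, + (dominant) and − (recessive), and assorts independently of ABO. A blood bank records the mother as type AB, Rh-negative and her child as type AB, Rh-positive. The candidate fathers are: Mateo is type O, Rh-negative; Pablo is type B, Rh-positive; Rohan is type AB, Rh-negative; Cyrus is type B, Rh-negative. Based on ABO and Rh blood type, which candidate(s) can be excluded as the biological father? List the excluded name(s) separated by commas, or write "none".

Mateo, Rohan, Cyrus

A candidate is excluded only if no genotype consistent with his phenotype could produce a type AB, Rh-positive child with a type AB, Rh-negative mother.
Mateo (type O, Rh-): no genotype consistent with that phenotype can produce a type-AB Rh+ child with a type-AB mother.
Rohan (type AB, Rh-): no genotype consistent with that phenotype can produce a type-AB Rh+ child with a type-AB mother.
Cyrus (type B, Rh-): no genotype consistent with that phenotype can produce a type-AB Rh+ child with a type-AB mother.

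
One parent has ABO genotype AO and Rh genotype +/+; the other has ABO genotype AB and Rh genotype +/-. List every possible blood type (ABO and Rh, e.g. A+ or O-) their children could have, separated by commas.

Gametes from AO × AB give offspring ABO genotypes AA, AB, AO, BO, i.e. phenotypes A, B, AB.
Rh cross +/+ × +/- → phenotypes Rh+.
Combining independently: A+, B+, AB+.

A+, B+, AB+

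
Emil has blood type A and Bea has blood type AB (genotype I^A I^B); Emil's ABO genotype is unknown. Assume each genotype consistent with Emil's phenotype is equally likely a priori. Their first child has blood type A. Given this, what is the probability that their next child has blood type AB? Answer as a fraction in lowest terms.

3/8

Possible genotypes: Emil ∈ {I^A I^A, I^A i}; Bea ∈ {I^A I^B}.
Weight each parental genotype pair by prior × P(type-A child):
  I^A I^A × I^A I^B: posterior weight 1/2; P(next child type AB) = 1/2.
  I^A i × I^A I^B: posterior weight 1/2; P(next child type AB) = 1/4.
Weighted sum = 3/8.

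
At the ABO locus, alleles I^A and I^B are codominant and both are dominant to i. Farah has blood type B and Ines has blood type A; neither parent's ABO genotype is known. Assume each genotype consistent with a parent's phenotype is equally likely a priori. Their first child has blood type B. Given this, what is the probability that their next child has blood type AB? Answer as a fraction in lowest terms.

Possible genotypes: Farah ∈ {I^B I^B, I^B i}; Ines ∈ {I^A I^A, I^A i}.
Weight each parental genotype pair by prior × P(type-B child):
  I^B I^B × I^A i: posterior weight 2/3; P(next child type AB) = 1/2.
  I^B i × I^A i: posterior weight 1/3; P(next child type AB) = 1/4.
Weighted sum = 5/12.

5/12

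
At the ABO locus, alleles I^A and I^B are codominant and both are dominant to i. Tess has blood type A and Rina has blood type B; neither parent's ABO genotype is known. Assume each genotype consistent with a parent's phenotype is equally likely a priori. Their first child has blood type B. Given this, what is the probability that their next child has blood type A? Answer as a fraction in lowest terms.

Possible genotypes: Tess ∈ {I^A I^A, I^A i}; Rina ∈ {I^B I^B, I^B i}.
Weight each parental genotype pair by prior × P(type-B child):
  I^A i × I^B I^B: posterior weight 2/3; P(next child type A) = 0.
  I^A i × I^B i: posterior weight 1/3; P(next child type A) = 1/4.
Weighted sum = 1/12.

1/12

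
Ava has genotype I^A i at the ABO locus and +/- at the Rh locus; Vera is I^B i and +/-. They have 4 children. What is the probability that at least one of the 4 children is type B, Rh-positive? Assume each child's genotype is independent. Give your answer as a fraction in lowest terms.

ABO cross I^A i × I^B i → 1/4 O, 1/4 A, 1/4 B, 1/4 AB.
Rh cross +/- × +/- → 3/4 Rh+, 1/4 Rh-; so P(type B, Rh-positive) = 1/4 × 3/4 = 3/16 per child.
P(none) = (13/16)^4 = 28561/65536; P(at least one) = 1 − 28561/65536 = 36975/65536.

36975/65536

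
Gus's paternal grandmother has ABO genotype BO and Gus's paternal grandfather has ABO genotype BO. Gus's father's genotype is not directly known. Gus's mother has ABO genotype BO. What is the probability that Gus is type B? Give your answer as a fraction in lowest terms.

Gus's father's ABO genotype from BO × BO: 1/4 BB, 1/2 BO, 1/4 OO.
Crossing each possibility with the mother BO and summing P(type B): 1/4·1 + 1/2·3/4 + 1/4·1/2 = 3/4.

3/4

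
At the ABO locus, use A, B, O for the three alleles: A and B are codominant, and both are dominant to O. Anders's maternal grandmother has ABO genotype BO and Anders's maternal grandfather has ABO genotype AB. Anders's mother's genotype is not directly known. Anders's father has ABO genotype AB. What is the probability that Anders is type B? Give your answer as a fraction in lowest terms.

3/8

Anders's mother's ABO genotype from BO × AB: 1/4 AB, 1/4 AO, 1/4 BB, 1/4 BO.
Crossing each possibility with the father AB and summing P(type B): 1/4·1/4 + 1/4·1/4 + 1/4·1/2 + 1/4·1/2 = 3/8.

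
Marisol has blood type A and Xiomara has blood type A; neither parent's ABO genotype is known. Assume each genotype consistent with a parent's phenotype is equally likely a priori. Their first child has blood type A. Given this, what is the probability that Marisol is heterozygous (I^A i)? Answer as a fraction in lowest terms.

Possible genotypes: Marisol ∈ {I^A I^A, I^A i}; Xiomara ∈ {I^A I^A, I^A i}.
Weight each parental genotype pair by prior × P(type-A child):
  I^A I^A × I^A I^A: posterior weight 4/15.
  I^A I^A × I^A i: posterior weight 4/15.
  I^A i × I^A I^A: posterior weight 4/15.
  I^A i × I^A i: posterior weight 1/5.
Sum the posterior weight over pairs where Marisol is I^A i: 7/15.

7/15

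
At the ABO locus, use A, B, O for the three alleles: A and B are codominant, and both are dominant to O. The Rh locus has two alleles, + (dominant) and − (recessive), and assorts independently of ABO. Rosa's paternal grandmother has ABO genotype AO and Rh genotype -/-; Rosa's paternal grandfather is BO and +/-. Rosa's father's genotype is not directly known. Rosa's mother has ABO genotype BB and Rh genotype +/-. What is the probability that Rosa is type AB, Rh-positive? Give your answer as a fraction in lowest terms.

5/32

Rosa's father's ABO genotype from AO × BO: 1/4 AB, 1/4 AO, 1/4 BO, 1/4 OO.
Crossing each possibility with the mother BB and summing P(type AB): 1/4·1/2 + 1/4·1/2 + 1/4·0 + 1/4·0 = 1/4.
Similarly for Rh via the father's Rh distribution: P(Rh+) = 5/8.
Independent loci: 1/4 × 5/8 = 5/32.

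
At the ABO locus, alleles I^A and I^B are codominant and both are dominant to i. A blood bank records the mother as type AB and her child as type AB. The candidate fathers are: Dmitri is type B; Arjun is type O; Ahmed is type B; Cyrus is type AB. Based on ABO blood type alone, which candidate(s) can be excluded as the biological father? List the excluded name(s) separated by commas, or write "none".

A candidate is excluded only if no genotype consistent with his phenotype could produce a type AB child with a type AB mother.
Arjun (type O): no genotype consistent with that phenotype can produce a type-AB child with a type-AB mother.

Arjun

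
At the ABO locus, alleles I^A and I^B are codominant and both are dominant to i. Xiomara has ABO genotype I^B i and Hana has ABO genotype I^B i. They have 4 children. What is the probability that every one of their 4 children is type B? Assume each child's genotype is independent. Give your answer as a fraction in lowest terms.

81/256

ABO cross I^B i × I^B i → 1/4 O, 3/4 B.
So P(type B) = 3/4 per child.
All 4 independent: (3/4)^4 = 81/256.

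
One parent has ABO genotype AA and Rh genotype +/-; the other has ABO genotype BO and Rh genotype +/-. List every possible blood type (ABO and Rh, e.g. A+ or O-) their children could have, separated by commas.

A+, A-, AB+, AB-

Gametes from AA × BO give offspring ABO genotypes AB, AO, i.e. phenotypes A, AB.
Rh cross +/- × +/- → phenotypes Rh+, Rh-.
Combining independently: A+, A-, AB+, AB-.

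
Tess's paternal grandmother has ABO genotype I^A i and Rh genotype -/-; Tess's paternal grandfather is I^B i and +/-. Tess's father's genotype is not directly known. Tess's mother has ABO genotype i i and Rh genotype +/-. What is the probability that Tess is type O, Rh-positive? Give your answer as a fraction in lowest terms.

5/16

Tess's father's ABO genotype from I^A i × I^B i: 1/4 I^A I^B, 1/4 I^A i, 1/4 I^B i, 1/4 i i.
Crossing each possibility with the mother i i and summing P(type O): 1/4·0 + 1/4·1/2 + 1/4·1/2 + 1/4·1 = 1/2.
Similarly for Rh via the father's Rh distribution: P(Rh+) = 5/8.
Independent loci: 1/2 × 5/8 = 5/16.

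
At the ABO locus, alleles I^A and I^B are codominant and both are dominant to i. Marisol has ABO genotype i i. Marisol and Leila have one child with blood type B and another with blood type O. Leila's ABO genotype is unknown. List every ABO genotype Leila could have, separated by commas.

I^B i

For each candidate genotype of Leila, check whether crossing it with i i can produce every observed child phenotype.
  I^A I^A → possible child types {A} ✗
  I^A I^B → possible child types {A, B} ✗
  I^A i → possible child types {O, A} ✗
  I^B I^B → possible child types {B} ✗
  I^B i → possible child types {O, B} ✓
  i i → possible child types {O} ✗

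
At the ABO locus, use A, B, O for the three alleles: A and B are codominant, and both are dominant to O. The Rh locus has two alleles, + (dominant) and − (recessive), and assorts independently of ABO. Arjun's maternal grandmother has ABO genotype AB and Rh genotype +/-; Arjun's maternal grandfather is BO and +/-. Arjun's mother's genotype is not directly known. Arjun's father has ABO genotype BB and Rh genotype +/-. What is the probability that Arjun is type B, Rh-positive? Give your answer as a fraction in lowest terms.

9/16

Arjun's mother's ABO genotype from AB × BO: 1/4 AB, 1/4 AO, 1/4 BB, 1/4 BO.
Crossing each possibility with the father BB and summing P(type B): 1/4·1/2 + 1/4·1/2 + 1/4·1 + 1/4·1 = 3/4.
Similarly for Rh via the mother's Rh distribution: P(Rh+) = 3/4.
Independent loci: 3/4 × 3/4 = 9/16.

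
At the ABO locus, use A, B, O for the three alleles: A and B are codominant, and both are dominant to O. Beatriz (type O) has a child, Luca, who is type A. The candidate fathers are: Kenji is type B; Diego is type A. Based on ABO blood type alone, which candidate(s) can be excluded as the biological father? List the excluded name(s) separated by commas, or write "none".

A candidate is excluded only if no genotype consistent with his phenotype could produce a type A child with a type O mother.
Kenji (type B): no genotype consistent with that phenotype can produce a type-A child with a type-O mother.

Kenji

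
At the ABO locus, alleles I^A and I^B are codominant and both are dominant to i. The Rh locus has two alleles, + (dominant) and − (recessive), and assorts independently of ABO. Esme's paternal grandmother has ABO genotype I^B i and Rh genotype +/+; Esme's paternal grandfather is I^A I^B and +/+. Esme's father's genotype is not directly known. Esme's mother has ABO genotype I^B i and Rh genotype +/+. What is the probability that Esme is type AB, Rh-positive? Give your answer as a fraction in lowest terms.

Esme's father's ABO genotype from I^B i × I^A I^B: 1/4 I^A I^B, 1/4 I^A i, 1/4 I^B I^B, 1/4 I^B i.
Crossing each possibility with the mother I^B i and summing P(type AB): 1/4·1/4 + 1/4·1/4 + 1/4·0 + 1/4·0 = 1/8.
Similarly for Rh via the father's Rh distribution: P(Rh+) = 1.
Independent loci: 1/8 × 1 = 1/8.

1/8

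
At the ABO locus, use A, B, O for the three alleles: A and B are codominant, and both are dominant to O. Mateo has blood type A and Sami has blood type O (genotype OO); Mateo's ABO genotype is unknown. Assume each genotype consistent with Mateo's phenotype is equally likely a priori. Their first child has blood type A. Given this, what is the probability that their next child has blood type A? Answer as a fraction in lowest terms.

5/6

Possible genotypes: Mateo ∈ {AA, AO}; Sami ∈ {OO}.
Weight each parental genotype pair by prior × P(type-A child):
  AA × OO: posterior weight 2/3; P(next child type A) = 1.
  AO × OO: posterior weight 1/3; P(next child type A) = 1/2.
Weighted sum = 5/6.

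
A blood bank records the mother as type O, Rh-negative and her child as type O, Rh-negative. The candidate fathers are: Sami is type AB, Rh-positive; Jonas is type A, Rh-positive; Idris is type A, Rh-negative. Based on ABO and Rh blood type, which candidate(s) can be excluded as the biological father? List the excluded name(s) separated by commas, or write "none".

Sami

A candidate is excluded only if no genotype consistent with his phenotype could produce a type O, Rh-negative child with a type O, Rh-negative mother.
Sami (type AB, Rh+): no genotype consistent with that phenotype can produce a type-O Rh- child with a type-O mother.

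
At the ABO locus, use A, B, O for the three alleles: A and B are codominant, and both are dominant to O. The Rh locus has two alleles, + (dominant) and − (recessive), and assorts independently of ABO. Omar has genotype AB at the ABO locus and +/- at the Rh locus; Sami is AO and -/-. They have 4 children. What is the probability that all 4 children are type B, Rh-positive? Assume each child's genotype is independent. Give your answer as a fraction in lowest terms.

1/4096

ABO cross AB × AO → 1/2 A, 1/4 B, 1/4 AB.
Rh cross +/- × -/- → 1/2 Rh+, 1/2 Rh-; so P(type B, Rh-positive) = 1/4 × 1/2 = 1/8 per child.
All 4 independent: (1/8)^4 = 1/4096.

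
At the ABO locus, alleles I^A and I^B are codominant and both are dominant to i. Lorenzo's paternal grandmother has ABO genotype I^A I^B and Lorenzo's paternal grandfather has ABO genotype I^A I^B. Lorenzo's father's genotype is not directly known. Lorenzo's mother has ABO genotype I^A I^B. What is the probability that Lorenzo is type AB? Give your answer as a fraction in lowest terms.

1/2

Lorenzo's father's ABO genotype from I^A I^B × I^A I^B: 1/4 I^A I^A, 1/2 I^A I^B, 1/4 I^B I^B.
Crossing each possibility with the mother I^A I^B and summing P(type AB): 1/4·1/2 + 1/2·1/2 + 1/4·1/2 = 1/2.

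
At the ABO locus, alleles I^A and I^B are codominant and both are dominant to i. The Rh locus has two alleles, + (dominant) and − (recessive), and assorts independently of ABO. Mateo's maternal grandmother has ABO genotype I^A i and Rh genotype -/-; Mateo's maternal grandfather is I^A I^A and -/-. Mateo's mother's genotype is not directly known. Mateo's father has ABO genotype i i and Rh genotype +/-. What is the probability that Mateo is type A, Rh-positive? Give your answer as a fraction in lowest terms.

Mateo's mother's ABO genotype from I^A i × I^A I^A: 1/2 I^A I^A, 1/2 I^A i.
Crossing each possibility with the father i i and summing P(type A): 1/2·1 + 1/2·1/2 = 3/4.
Similarly for Rh via the mother's Rh distribution: P(Rh+) = 1/2.
Independent loci: 3/4 × 1/2 = 3/8.

3/8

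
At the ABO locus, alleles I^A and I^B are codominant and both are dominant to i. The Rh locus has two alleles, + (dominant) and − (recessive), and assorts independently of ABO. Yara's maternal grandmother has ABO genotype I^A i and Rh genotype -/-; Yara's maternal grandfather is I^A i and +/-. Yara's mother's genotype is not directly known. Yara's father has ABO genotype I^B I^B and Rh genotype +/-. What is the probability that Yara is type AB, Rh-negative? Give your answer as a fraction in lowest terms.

Yara's mother's ABO genotype from I^A i × I^A i: 1/4 I^A I^A, 1/2 I^A i, 1/4 i i.
Crossing each possibility with the father I^B I^B and summing P(type AB): 1/4·1 + 1/2·1/2 + 1/4·0 = 1/2.
Similarly for Rh via the mother's Rh distribution: P(Rh-) = 3/8.
Independent loci: 1/2 × 3/8 = 3/16.

3/16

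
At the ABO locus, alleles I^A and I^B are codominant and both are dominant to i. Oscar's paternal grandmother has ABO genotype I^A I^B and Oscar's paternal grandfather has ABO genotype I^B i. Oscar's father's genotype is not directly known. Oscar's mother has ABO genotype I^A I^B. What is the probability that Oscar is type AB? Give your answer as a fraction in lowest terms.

3/8

Oscar's father's ABO genotype from I^A I^B × I^B i: 1/4 I^A I^B, 1/4 I^A i, 1/4 I^B I^B, 1/4 I^B i.
Crossing each possibility with the mother I^A I^B and summing P(type AB): 1/4·1/2 + 1/4·1/4 + 1/4·1/2 + 1/4·1/4 = 3/8.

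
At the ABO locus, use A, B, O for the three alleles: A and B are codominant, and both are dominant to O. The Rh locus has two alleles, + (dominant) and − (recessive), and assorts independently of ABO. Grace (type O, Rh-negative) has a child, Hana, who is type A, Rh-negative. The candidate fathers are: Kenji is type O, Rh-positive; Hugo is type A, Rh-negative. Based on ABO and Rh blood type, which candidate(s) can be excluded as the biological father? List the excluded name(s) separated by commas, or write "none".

Kenji

A candidate is excluded only if no genotype consistent with his phenotype could produce a type A, Rh-negative child with a type O, Rh-negative mother.
Kenji (type O, Rh+): no genotype consistent with that phenotype can produce a type-A Rh- child with a type-O mother.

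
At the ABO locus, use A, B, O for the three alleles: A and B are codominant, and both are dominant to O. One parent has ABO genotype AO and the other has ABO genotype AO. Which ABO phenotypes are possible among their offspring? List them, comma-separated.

Gametes from AO × AO give offspring ABO genotypes AA, AO, OO, i.e. phenotypes O, A.

O, A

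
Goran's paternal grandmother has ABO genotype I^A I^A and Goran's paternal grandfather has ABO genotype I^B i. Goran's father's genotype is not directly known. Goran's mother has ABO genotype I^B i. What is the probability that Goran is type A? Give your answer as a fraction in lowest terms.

1/4

Goran's father's ABO genotype from I^A I^A × I^B i: 1/2 I^A I^B, 1/2 I^A i.
Crossing each possibility with the mother I^B i and summing P(type A): 1/2·1/4 + 1/2·1/4 = 1/4.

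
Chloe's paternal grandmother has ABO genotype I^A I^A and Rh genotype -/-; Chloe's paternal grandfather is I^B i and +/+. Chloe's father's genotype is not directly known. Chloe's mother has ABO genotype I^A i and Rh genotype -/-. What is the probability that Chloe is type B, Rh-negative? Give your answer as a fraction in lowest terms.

1/16

Chloe's father's ABO genotype from I^A I^A × I^B i: 1/2 I^A I^B, 1/2 I^A i.
Crossing each possibility with the mother I^A i and summing P(type B): 1/2·1/4 + 1/2·0 = 1/8.
Similarly for Rh via the father's Rh distribution: P(Rh-) = 1/2.
Independent loci: 1/8 × 1/2 = 1/16.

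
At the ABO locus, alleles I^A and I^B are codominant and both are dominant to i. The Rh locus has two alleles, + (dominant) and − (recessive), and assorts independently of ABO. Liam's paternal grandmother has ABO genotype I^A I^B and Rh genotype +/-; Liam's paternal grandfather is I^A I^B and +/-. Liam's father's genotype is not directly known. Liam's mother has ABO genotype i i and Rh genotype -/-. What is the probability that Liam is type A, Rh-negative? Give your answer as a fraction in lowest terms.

Liam's father's ABO genotype from I^A I^B × I^A I^B: 1/4 I^A I^A, 1/2 I^A I^B, 1/4 I^B I^B.
Crossing each possibility with the mother i i and summing P(type A): 1/4·1 + 1/2·1/2 + 1/4·0 = 1/2.
Similarly for Rh via the father's Rh distribution: P(Rh-) = 1/2.
Independent loci: 1/2 × 1/2 = 1/4.

1/4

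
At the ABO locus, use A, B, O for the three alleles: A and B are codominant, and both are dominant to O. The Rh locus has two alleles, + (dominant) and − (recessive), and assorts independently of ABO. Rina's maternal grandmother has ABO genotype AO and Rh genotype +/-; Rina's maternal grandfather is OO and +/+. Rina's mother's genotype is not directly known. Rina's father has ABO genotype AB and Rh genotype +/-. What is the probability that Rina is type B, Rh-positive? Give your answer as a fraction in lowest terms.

Rina's mother's ABO genotype from AO × OO: 1/2 AO, 1/2 OO.
Crossing each possibility with the father AB and summing P(type B): 1/2·1/4 + 1/2·1/2 = 3/8.
Similarly for Rh via the mother's Rh distribution: P(Rh+) = 7/8.
Independent loci: 3/8 × 7/8 = 21/64.

21/64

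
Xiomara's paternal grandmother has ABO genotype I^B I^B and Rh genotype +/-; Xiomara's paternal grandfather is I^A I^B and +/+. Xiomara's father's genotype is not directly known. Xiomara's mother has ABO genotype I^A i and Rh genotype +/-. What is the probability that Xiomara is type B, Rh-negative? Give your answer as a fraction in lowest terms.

Xiomara's father's ABO genotype from I^B I^B × I^A I^B: 1/2 I^A I^B, 1/2 I^B I^B.
Crossing each possibility with the mother I^A i and summing P(type B): 1/2·1/4 + 1/2·1/2 = 3/8.
Similarly for Rh via the father's Rh distribution: P(Rh-) = 1/8.
Independent loci: 3/8 × 1/8 = 3/64.

3/64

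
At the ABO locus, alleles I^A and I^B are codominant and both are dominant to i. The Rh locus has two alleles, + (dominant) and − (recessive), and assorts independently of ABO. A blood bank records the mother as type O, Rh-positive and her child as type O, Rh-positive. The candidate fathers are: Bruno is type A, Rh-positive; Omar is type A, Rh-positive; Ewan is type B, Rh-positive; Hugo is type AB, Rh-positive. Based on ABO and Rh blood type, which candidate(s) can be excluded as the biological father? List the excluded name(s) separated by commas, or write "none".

A candidate is excluded only if no genotype consistent with his phenotype could produce a type O, Rh-positive child with a type O, Rh-positive mother.
Hugo (type AB, Rh+): no genotype consistent with that phenotype can produce a type-O Rh+ child with a type-O mother.

Hugo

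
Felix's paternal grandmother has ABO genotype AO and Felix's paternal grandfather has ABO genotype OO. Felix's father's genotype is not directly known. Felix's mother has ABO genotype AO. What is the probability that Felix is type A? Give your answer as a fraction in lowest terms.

Felix's father's ABO genotype from AO × OO: 1/2 AO, 1/2 OO.
Crossing each possibility with the mother AO and summing P(type A): 1/2·3/4 + 1/2·1/2 = 5/8.

5/8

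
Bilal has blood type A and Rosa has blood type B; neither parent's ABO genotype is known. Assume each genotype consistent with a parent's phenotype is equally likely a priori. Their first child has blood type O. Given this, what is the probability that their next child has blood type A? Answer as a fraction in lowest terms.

Possible genotypes: Bilal ∈ {AA, AO}; Rosa ∈ {BB, BO}.
Weight each parental genotype pair by prior × P(type-O child):
  AO × BO: posterior weight 1; P(next child type A) = 1/4.
Weighted sum = 1/4.

1/4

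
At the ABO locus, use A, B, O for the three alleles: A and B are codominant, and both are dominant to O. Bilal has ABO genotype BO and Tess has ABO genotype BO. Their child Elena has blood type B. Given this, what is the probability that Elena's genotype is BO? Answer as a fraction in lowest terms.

2/3

Cross BO × BO → 1/4 BB, 1/2 BO, 1/4 OO.
Type-B genotypes among offspring: BB (1/4), BO (1/2); total 3/4.
P(BO | type B) = (1/2) / (3/4) = 2/3.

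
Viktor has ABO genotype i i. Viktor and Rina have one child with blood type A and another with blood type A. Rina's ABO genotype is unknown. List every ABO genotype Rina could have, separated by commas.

For each candidate genotype of Rina, check whether crossing it with i i can produce every observed child phenotype.
  I^A I^A → possible child types {A} ✓
  I^A I^B → possible child types {A, B} ✓
  I^A i → possible child types {O, A} ✓
  I^B I^B → possible child types {B} ✗
  I^B i → possible child types {O, B} ✗
  i i → possible child types {O} ✗

I^A I^A, I^A I^B, I^A i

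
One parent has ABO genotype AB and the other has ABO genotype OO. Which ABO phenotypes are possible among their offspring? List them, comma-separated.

A, B

Gametes from AB × OO give offspring ABO genotypes AO, BO, i.e. phenotypes A, B.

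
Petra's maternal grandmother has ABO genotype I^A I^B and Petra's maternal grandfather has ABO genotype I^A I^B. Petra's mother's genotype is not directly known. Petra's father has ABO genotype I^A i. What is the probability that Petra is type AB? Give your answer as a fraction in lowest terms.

1/4

Petra's mother's ABO genotype from I^A I^B × I^A I^B: 1/4 I^A I^A, 1/2 I^A I^B, 1/4 I^B I^B.
Crossing each possibility with the father I^A i and summing P(type AB): 1/4·0 + 1/2·1/4 + 1/4·1/2 = 1/4.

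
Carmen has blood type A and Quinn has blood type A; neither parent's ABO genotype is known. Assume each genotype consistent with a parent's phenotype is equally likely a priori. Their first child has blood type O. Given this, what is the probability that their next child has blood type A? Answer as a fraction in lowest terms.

3/4

Possible genotypes: Carmen ∈ {AA, AO}; Quinn ∈ {AA, AO}.
Weight each parental genotype pair by prior × P(type-O child):
  AO × AO: posterior weight 1; P(next child type A) = 3/4.
Weighted sum = 3/4.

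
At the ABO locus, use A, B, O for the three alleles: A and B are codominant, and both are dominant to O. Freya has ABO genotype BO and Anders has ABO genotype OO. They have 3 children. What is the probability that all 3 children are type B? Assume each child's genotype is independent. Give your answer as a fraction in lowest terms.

ABO cross BO × OO → 1/2 O, 1/2 B.
So P(type B) = 1/2 per child.
All 3 independent: (1/2)^3 = 1/8.

1/8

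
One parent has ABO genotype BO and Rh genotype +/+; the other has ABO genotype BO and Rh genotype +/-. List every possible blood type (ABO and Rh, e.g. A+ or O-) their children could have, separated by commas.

O+, B+

Gametes from BO × BO give offspring ABO genotypes BB, BO, OO, i.e. phenotypes O, B.
Rh cross +/+ × +/- → phenotypes Rh+.
Combining independently: O+, B+.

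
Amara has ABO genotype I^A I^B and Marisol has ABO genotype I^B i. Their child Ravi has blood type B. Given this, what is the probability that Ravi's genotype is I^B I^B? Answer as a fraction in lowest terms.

1/2

Cross I^A I^B × I^B i → 1/4 I^A I^B, 1/4 I^A i, 1/4 I^B I^B, 1/4 I^B i.
Type-B genotypes among offspring: I^B I^B (1/4), I^B i (1/4); total 1/2.
P(I^B I^B | type B) = (1/4) / (1/2) = 1/2.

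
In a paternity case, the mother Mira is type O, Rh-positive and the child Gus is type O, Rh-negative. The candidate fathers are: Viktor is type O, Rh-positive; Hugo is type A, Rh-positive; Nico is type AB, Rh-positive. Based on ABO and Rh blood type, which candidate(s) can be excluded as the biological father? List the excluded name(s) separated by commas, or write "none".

A candidate is excluded only if no genotype consistent with his phenotype could produce a type O, Rh-negative child with a type O, Rh-positive mother.
Nico (type AB, Rh+): no genotype consistent with that phenotype can produce a type-O Rh- child with a type-O mother.

Nico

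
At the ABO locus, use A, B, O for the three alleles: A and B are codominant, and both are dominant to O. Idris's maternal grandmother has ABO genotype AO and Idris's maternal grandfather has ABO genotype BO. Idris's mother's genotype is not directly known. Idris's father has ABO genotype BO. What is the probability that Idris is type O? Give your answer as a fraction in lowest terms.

1/4

Idris's mother's ABO genotype from AO × BO: 1/4 AB, 1/4 AO, 1/4 BO, 1/4 OO.
Crossing each possibility with the father BO and summing P(type O): 1/4·0 + 1/4·1/4 + 1/4·1/4 + 1/4·1/2 = 1/4.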